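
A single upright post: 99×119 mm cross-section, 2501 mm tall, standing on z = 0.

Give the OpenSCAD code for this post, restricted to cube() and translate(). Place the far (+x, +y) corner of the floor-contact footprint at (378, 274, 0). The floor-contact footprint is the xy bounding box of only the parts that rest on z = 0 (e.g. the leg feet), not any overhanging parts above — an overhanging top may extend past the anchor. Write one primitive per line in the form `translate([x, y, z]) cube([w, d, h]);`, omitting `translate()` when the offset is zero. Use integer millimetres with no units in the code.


translate([279, 155, 0]) cube([99, 119, 2501]);


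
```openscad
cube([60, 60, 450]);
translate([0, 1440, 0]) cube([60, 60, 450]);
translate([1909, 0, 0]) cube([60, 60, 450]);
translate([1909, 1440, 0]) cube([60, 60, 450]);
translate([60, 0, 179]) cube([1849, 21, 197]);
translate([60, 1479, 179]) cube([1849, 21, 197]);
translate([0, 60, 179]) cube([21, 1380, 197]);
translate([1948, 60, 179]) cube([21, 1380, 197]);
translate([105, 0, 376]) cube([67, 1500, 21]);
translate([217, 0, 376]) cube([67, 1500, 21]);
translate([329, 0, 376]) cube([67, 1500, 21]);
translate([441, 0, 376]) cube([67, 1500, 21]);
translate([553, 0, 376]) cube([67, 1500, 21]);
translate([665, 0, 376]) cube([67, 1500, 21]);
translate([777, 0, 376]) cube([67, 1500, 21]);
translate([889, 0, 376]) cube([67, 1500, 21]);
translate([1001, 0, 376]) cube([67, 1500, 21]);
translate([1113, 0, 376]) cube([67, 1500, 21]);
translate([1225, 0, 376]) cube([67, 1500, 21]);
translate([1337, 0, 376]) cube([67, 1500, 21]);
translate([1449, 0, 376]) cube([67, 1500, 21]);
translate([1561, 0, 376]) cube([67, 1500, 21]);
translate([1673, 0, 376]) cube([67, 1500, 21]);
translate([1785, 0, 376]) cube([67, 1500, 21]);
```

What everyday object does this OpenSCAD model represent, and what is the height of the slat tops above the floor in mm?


A bed frame. The slat-top height is 397 mm.

Four posts, four rails, and a row of slats — a bed frame. Slats sit on the rails at z = 179 + 197 = 376; with slat thickness 21, the top is 397 mm.


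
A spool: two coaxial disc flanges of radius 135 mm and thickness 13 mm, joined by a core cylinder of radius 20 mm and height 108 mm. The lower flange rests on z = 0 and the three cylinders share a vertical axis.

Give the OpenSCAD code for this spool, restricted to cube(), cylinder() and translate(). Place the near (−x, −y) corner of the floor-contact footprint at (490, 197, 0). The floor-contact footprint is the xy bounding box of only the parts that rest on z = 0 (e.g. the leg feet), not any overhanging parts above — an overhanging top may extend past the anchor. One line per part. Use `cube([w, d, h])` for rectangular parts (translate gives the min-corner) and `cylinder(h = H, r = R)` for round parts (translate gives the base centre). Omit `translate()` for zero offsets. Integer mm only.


translate([625, 332, 0]) cylinder(h = 13, r = 135);
translate([625, 332, 13]) cylinder(h = 108, r = 20);
translate([625, 332, 121]) cylinder(h = 13, r = 135);


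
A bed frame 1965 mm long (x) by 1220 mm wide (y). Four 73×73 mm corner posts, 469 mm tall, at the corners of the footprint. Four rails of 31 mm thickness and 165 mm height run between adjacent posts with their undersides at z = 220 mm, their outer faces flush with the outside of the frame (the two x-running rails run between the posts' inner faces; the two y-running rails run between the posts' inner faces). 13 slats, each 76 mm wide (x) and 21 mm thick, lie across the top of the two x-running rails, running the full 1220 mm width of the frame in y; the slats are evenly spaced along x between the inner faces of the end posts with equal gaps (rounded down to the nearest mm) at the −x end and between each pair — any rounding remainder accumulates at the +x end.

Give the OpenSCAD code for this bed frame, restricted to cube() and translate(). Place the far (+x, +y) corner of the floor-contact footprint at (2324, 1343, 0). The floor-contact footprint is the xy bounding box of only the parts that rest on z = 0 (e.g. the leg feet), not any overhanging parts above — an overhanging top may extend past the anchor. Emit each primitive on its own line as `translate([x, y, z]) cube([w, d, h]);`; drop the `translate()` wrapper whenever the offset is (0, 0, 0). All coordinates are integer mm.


translate([359, 123, 0]) cube([73, 73, 469]);
translate([359, 1270, 0]) cube([73, 73, 469]);
translate([2251, 123, 0]) cube([73, 73, 469]);
translate([2251, 1270, 0]) cube([73, 73, 469]);
translate([432, 123, 220]) cube([1819, 31, 165]);
translate([432, 1312, 220]) cube([1819, 31, 165]);
translate([359, 196, 220]) cube([31, 1074, 165]);
translate([2293, 196, 220]) cube([31, 1074, 165]);
translate([491, 123, 385]) cube([76, 1220, 21]);
translate([626, 123, 385]) cube([76, 1220, 21]);
translate([761, 123, 385]) cube([76, 1220, 21]);
translate([896, 123, 385]) cube([76, 1220, 21]);
translate([1031, 123, 385]) cube([76, 1220, 21]);
translate([1166, 123, 385]) cube([76, 1220, 21]);
translate([1301, 123, 385]) cube([76, 1220, 21]);
translate([1436, 123, 385]) cube([76, 1220, 21]);
translate([1571, 123, 385]) cube([76, 1220, 21]);
translate([1706, 123, 385]) cube([76, 1220, 21]);
translate([1841, 123, 385]) cube([76, 1220, 21]);
translate([1976, 123, 385]) cube([76, 1220, 21]);
translate([2111, 123, 385]) cube([76, 1220, 21]);


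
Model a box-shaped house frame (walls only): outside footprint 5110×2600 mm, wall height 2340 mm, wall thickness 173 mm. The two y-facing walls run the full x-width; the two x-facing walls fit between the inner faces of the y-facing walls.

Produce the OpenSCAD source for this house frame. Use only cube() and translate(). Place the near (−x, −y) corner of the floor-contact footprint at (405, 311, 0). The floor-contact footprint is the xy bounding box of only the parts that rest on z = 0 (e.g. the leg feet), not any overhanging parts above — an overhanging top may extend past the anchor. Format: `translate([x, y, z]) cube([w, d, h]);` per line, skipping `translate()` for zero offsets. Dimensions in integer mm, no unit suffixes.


translate([405, 311, 0]) cube([5110, 173, 2340]);
translate([405, 2738, 0]) cube([5110, 173, 2340]);
translate([405, 484, 0]) cube([173, 2254, 2340]);
translate([5342, 484, 0]) cube([173, 2254, 2340]);


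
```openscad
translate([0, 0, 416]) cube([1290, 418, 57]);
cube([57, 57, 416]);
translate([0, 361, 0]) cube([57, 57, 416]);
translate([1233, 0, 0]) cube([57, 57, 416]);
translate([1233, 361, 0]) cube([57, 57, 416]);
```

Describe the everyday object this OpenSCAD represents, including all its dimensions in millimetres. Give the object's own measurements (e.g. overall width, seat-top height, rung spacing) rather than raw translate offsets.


A long wooden bench with a 1290 mm (x) × 418 mm (y) seat, 57 mm thick, its top surface 473 mm above the floor. Four 57 mm square legs at the seat corners, flush with the edges, run from z = 0 to the seat underside.


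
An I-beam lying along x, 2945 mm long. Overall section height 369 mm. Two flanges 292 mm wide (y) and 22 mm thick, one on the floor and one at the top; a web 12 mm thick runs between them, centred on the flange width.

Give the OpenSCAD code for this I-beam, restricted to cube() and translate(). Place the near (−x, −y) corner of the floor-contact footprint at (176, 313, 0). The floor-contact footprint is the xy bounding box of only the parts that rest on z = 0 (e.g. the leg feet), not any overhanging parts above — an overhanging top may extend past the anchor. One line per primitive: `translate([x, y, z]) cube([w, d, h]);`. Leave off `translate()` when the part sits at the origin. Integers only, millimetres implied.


translate([176, 313, 0]) cube([2945, 292, 22]);
translate([176, 453, 22]) cube([2945, 12, 325]);
translate([176, 313, 347]) cube([2945, 292, 22]);


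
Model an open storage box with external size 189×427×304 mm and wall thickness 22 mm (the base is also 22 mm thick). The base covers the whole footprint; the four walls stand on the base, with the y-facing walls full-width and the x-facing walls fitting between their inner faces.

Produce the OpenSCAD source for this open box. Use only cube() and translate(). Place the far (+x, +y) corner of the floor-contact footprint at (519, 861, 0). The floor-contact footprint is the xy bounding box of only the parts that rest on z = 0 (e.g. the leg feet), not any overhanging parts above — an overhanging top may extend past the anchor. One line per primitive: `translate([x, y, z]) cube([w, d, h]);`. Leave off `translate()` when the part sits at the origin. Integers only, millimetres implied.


translate([330, 434, 0]) cube([189, 427, 22]);
translate([330, 434, 22]) cube([189, 22, 282]);
translate([330, 839, 22]) cube([189, 22, 282]);
translate([330, 456, 22]) cube([22, 383, 282]);
translate([497, 456, 22]) cube([22, 383, 282]);


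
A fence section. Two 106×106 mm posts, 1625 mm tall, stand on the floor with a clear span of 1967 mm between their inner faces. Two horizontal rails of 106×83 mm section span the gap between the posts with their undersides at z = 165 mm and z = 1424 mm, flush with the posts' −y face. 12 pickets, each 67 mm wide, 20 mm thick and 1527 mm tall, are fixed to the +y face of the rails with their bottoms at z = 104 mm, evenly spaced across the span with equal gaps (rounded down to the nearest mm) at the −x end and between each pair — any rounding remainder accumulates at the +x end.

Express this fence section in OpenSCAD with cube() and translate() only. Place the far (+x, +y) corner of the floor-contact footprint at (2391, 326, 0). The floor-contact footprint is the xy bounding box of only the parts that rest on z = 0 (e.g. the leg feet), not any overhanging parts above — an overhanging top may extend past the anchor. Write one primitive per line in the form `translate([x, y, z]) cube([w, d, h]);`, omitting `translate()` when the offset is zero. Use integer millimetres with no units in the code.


translate([212, 220, 0]) cube([106, 106, 1625]);
translate([2285, 220, 0]) cube([106, 106, 1625]);
translate([318, 220, 165]) cube([1967, 106, 83]);
translate([318, 220, 1424]) cube([1967, 106, 83]);
translate([407, 326, 104]) cube([67, 20, 1527]);
translate([563, 326, 104]) cube([67, 20, 1527]);
translate([719, 326, 104]) cube([67, 20, 1527]);
translate([875, 326, 104]) cube([67, 20, 1527]);
translate([1031, 326, 104]) cube([67, 20, 1527]);
translate([1187, 326, 104]) cube([67, 20, 1527]);
translate([1343, 326, 104]) cube([67, 20, 1527]);
translate([1499, 326, 104]) cube([67, 20, 1527]);
translate([1655, 326, 104]) cube([67, 20, 1527]);
translate([1811, 326, 104]) cube([67, 20, 1527]);
translate([1967, 326, 104]) cube([67, 20, 1527]);
translate([2123, 326, 104]) cube([67, 20, 1527]);


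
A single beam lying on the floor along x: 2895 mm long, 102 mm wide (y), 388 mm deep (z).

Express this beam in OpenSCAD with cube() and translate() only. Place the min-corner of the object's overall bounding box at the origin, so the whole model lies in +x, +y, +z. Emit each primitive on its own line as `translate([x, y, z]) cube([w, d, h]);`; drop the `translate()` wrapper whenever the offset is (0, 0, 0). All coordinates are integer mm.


cube([2895, 102, 388]);


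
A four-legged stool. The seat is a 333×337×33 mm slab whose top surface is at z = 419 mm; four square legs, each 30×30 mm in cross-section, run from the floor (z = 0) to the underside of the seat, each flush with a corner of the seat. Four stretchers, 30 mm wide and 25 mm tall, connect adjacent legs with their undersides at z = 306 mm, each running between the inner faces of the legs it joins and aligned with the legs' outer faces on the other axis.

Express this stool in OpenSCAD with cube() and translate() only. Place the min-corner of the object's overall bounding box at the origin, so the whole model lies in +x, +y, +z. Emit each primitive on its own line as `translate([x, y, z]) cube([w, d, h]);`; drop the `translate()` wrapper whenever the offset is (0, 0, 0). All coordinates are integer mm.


translate([0, 0, 386]) cube([333, 337, 33]);
cube([30, 30, 386]);
translate([303, 0, 0]) cube([30, 30, 386]);
translate([0, 307, 0]) cube([30, 30, 386]);
translate([303, 307, 0]) cube([30, 30, 386]);
translate([30, 0, 306]) cube([273, 30, 25]);
translate([30, 307, 306]) cube([273, 30, 25]);
translate([0, 30, 306]) cube([30, 277, 25]);
translate([303, 30, 306]) cube([30, 277, 25]);


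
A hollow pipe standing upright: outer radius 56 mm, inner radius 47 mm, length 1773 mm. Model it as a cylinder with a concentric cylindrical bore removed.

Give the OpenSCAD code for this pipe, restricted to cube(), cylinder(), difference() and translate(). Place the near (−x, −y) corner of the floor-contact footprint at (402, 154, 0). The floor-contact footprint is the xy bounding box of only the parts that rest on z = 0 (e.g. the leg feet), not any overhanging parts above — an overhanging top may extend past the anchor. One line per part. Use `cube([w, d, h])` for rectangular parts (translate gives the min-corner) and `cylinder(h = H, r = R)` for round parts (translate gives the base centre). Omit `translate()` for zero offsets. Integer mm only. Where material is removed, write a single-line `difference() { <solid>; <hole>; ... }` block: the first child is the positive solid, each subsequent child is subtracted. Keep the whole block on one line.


difference() { translate([458, 210, 0]) cylinder(h = 1773, r = 56); translate([458, 210, 0]) cylinder(h = 1773, r = 47); }


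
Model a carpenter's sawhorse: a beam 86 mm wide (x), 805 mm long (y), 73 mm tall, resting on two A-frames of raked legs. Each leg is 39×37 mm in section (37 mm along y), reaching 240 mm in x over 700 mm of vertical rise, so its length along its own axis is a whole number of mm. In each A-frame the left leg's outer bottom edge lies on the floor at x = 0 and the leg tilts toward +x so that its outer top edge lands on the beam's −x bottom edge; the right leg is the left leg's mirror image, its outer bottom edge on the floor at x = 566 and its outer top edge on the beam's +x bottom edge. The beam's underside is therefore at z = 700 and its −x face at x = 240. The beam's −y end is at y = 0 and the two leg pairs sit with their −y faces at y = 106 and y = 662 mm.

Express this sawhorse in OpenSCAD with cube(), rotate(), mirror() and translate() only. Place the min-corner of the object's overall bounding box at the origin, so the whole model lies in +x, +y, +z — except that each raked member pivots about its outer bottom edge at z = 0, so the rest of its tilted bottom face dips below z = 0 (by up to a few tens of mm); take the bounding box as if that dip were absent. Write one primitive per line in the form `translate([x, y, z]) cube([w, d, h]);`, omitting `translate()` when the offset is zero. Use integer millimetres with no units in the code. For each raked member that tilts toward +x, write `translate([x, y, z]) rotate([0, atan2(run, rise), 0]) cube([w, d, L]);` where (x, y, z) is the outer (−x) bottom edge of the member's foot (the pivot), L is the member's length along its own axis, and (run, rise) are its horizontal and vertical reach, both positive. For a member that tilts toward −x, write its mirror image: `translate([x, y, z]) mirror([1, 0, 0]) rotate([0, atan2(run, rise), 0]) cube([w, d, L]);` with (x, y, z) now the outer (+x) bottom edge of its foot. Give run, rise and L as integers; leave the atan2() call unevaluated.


translate([240, 0, 700]) cube([86, 805, 73]);
translate([0, 106, 0]) rotate([0, atan2(240, 700), 0]) cube([39, 37, 740]);
translate([566, 106, 0]) mirror([1, 0, 0]) rotate([0, atan2(240, 700), 0]) cube([39, 37, 740]);
translate([0, 662, 0]) rotate([0, atan2(240, 700), 0]) cube([39, 37, 740]);
translate([566, 662, 0]) mirror([1, 0, 0]) rotate([0, atan2(240, 700), 0]) cube([39, 37, 740]);


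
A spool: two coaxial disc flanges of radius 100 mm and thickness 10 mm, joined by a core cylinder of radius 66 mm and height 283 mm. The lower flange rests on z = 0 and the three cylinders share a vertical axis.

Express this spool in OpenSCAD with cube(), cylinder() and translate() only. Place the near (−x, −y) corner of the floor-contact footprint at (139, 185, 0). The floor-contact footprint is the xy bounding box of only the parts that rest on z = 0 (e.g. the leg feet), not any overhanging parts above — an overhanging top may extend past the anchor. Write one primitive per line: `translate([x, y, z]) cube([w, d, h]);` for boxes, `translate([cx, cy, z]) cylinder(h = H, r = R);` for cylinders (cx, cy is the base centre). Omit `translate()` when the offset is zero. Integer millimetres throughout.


translate([239, 285, 0]) cylinder(h = 10, r = 100);
translate([239, 285, 10]) cylinder(h = 283, r = 66);
translate([239, 285, 293]) cylinder(h = 10, r = 100);


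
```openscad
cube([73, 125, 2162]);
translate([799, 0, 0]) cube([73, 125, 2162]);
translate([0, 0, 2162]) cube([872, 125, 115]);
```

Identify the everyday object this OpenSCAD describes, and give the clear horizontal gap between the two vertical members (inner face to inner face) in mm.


A door frame. The clear opening width is 726 mm.

Two 2162 mm tall posts with a header on top — a door frame. The left jamb is 73 mm wide at x = 0; the right jamb starts at x = 799. The clear opening is 799 − 73 = 726 mm.


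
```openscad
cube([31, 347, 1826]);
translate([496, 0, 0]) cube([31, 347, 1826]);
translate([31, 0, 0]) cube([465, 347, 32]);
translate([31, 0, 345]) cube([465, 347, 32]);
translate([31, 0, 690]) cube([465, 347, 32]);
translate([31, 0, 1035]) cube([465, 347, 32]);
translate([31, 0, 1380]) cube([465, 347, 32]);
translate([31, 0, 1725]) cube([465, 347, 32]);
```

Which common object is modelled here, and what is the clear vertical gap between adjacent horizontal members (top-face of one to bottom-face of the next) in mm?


A bookshelf. The clear shelf gap is 313 mm.

Two tall side panels with 6 horizontal boards between them — a bookshelf. The first two shelf undersides are at z = 0 and z = 345; with shelf thickness 32, the clear gap is 345 − 0 − 32 = 313 mm.


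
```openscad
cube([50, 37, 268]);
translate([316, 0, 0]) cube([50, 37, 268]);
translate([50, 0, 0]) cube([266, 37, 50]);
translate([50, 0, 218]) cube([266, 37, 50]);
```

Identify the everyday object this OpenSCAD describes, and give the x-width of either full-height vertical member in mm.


A picture frame. The border width is 50 mm.

Four thin pieces enclosing a rectangular opening — a picture frame. The two full-height stiles are 268 mm tall; the top rail sits at z = 218 and is 50 mm tall, so the border above the opening is 268 − 218 = 50 mm, matching the stile x-width.


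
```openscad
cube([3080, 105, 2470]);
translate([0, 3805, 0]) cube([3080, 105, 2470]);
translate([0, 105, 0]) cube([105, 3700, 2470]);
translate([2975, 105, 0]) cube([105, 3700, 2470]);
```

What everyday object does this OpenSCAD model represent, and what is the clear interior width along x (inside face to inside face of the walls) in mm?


A house (or room) frame. The interior width is 2870 mm.

Four 2470 mm walls enclosing a rectangle with no floor or roof — a room or house frame. Outside width is 3080 mm and wall thickness is 105 mm, so the interior width is 3080 − 2 × 105 = 2870 mm.


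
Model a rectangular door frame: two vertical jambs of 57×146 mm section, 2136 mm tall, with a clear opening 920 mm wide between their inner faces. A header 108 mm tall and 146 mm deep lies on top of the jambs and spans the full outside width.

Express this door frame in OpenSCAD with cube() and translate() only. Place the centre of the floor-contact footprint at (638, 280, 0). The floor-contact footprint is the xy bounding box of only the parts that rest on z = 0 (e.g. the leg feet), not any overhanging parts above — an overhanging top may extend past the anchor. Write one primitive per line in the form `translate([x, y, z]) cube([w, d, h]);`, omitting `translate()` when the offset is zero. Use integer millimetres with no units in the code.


translate([121, 207, 0]) cube([57, 146, 2136]);
translate([1098, 207, 0]) cube([57, 146, 2136]);
translate([121, 207, 2136]) cube([1034, 146, 108]);


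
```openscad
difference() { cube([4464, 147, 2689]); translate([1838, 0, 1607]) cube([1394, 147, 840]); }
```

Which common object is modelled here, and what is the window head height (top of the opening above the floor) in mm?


A wall with a window opening. The window head height is 2447 mm.

A wall with a rectangular opening subtracted — a window. Sill at z = 1607, opening 840 mm tall, so the head is at 1607 + 840 = 2447 mm.


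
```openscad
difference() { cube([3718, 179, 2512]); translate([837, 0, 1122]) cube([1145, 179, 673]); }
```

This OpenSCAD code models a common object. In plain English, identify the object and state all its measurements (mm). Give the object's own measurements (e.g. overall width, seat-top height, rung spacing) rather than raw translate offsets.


A wall 3718 mm long (x), 179 mm thick (y), 2512 mm tall, with a rectangular window opening cut through it. The opening is 1145 mm wide and 673 mm tall; its sill is at z = 1122 mm and its near (−x) edge is 837 mm from the wall's −x end. The opening passes through the full wall thickness.


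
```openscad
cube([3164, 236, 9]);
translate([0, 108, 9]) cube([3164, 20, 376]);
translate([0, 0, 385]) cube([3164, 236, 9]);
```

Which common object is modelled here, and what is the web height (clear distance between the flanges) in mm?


An I-beam. The web height is 376 mm.

Two wide flanges with a thin centred web — an I-beam. Overall 394 mm minus two 9 mm flanges gives a web of 394 − 2·9 = 376 mm.


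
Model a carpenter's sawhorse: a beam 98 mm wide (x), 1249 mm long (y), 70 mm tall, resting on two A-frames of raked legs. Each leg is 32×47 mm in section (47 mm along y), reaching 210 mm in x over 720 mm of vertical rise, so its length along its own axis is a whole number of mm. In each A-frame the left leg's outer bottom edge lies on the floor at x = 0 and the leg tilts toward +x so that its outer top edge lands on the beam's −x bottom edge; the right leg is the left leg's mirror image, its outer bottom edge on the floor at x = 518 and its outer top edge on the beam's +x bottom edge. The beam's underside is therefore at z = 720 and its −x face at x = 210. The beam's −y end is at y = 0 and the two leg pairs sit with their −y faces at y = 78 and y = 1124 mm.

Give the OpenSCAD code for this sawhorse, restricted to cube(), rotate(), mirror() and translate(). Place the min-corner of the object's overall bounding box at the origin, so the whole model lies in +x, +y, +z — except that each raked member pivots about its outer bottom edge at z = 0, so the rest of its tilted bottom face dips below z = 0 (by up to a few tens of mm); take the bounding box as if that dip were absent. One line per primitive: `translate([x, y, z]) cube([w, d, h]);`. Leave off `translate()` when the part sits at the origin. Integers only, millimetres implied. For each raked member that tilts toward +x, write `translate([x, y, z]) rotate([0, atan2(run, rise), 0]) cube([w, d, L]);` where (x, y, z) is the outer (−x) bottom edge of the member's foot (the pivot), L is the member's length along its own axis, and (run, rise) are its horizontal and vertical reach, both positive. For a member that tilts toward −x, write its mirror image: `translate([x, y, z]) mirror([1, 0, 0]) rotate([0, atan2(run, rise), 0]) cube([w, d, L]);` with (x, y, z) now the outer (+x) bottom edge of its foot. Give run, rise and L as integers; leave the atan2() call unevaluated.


translate([210, 0, 720]) cube([98, 1249, 70]);
translate([0, 78, 0]) rotate([0, atan2(210, 720), 0]) cube([32, 47, 750]);
translate([518, 78, 0]) mirror([1, 0, 0]) rotate([0, atan2(210, 720), 0]) cube([32, 47, 750]);
translate([0, 1124, 0]) rotate([0, atan2(210, 720), 0]) cube([32, 47, 750]);
translate([518, 1124, 0]) mirror([1, 0, 0]) rotate([0, atan2(210, 720), 0]) cube([32, 47, 750]);


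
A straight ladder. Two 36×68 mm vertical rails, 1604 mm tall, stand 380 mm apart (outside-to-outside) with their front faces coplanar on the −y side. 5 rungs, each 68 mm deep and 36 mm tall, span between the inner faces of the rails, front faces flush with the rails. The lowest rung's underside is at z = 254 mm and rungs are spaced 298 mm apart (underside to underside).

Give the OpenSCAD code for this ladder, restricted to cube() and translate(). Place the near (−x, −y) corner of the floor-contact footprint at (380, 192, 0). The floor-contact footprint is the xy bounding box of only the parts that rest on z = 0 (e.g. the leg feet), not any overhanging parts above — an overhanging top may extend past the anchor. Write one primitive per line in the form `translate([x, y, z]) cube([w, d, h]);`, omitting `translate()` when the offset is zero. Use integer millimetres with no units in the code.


translate([380, 192, 0]) cube([36, 68, 1604]);
translate([724, 192, 0]) cube([36, 68, 1604]);
translate([416, 192, 254]) cube([308, 68, 36]);
translate([416, 192, 552]) cube([308, 68, 36]);
translate([416, 192, 850]) cube([308, 68, 36]);
translate([416, 192, 1148]) cube([308, 68, 36]);
translate([416, 192, 1446]) cube([308, 68, 36]);


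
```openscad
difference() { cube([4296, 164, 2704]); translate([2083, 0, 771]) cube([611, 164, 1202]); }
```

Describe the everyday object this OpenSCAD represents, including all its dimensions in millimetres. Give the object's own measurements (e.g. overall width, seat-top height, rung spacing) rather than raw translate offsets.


A wall 4296 mm long (x), 164 mm thick (y), 2704 mm tall, with a rectangular window opening cut through it. The opening is 611 mm wide and 1202 mm tall; its sill is at z = 771 mm and its near (−x) edge is 2083 mm from the wall's −x end. The opening passes through the full wall thickness.


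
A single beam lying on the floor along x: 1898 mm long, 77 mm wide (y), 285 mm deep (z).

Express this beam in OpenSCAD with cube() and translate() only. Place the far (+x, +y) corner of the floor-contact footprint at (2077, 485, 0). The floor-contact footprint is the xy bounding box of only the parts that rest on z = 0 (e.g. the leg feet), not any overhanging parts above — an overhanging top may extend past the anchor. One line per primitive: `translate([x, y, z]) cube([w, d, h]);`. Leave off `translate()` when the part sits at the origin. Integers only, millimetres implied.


translate([179, 408, 0]) cube([1898, 77, 285]);


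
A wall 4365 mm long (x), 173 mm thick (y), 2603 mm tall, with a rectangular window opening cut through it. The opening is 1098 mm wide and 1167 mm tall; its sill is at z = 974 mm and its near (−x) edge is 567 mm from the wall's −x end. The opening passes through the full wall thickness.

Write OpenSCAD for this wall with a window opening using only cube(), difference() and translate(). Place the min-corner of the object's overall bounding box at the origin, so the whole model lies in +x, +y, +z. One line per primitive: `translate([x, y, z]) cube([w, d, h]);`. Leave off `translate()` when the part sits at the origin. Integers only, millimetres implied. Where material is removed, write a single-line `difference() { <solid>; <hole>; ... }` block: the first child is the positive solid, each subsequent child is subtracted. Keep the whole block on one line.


difference() { cube([4365, 173, 2603]); translate([567, 0, 974]) cube([1098, 173, 1167]); }


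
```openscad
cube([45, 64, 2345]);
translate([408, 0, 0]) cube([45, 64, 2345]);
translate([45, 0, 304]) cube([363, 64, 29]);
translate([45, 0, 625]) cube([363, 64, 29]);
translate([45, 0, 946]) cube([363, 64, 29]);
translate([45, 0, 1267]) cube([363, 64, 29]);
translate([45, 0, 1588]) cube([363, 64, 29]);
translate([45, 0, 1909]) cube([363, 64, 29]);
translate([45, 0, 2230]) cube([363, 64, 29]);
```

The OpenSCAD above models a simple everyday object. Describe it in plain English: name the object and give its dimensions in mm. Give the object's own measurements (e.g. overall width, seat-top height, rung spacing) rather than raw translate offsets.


A straight ladder. Two 45×64 mm vertical rails, 2345 mm tall, stand 453 mm apart (outside-to-outside) with their front faces coplanar on the −y side. 7 rungs, each 64 mm deep and 29 mm tall, span between the inner faces of the rails, front faces flush with the rails. The lowest rung's underside is at z = 304 mm and rungs are spaced 321 mm apart (underside to underside).


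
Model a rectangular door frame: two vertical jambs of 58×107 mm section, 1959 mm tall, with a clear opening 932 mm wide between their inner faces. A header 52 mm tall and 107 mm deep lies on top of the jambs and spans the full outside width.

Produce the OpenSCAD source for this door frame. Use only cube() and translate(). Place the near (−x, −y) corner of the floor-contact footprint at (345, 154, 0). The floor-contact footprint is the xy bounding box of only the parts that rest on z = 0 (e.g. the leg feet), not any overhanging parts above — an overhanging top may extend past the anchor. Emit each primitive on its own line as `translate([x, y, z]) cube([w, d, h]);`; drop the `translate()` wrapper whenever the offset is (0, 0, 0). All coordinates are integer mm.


translate([345, 154, 0]) cube([58, 107, 1959]);
translate([1335, 154, 0]) cube([58, 107, 1959]);
translate([345, 154, 1959]) cube([1048, 107, 52]);


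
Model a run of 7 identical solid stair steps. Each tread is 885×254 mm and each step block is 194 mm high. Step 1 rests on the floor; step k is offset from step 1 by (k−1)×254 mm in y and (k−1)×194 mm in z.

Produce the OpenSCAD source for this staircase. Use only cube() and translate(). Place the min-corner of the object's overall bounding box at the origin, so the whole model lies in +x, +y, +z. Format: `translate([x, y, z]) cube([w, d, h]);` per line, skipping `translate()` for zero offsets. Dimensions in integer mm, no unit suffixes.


cube([885, 254, 194]);
translate([0, 254, 194]) cube([885, 254, 194]);
translate([0, 508, 388]) cube([885, 254, 194]);
translate([0, 762, 582]) cube([885, 254, 194]);
translate([0, 1016, 776]) cube([885, 254, 194]);
translate([0, 1270, 970]) cube([885, 254, 194]);
translate([0, 1524, 1164]) cube([885, 254, 194]);


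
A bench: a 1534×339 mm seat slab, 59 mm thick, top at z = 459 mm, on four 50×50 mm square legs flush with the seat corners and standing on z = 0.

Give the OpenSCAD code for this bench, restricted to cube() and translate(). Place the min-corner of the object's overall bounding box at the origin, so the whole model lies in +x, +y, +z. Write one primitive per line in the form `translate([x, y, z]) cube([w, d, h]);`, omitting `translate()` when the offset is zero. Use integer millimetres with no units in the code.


// leg_h = 459 − 59 = 400
translate([0, 0, 400]) cube([1534, 339, 59]);
cube([50, 50, 400]);
translate([0, 289, 0]) cube([50, 50, 400]);
translate([1484, 0, 0]) cube([50, 50, 400]);
translate([1484, 289, 0]) cube([50, 50, 400]);


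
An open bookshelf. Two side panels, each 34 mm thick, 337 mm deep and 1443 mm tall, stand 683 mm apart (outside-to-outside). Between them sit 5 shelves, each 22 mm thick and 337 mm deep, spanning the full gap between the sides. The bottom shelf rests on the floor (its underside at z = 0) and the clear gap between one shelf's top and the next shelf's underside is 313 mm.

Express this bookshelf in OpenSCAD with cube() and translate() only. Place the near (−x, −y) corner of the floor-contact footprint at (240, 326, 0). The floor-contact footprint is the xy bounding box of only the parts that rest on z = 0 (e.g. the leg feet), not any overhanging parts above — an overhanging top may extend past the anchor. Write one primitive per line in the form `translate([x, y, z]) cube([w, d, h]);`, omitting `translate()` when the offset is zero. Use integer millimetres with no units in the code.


translate([240, 326, 0]) cube([34, 337, 1443]);
translate([889, 326, 0]) cube([34, 337, 1443]);
translate([274, 326, 0]) cube([615, 337, 22]);
translate([274, 326, 335]) cube([615, 337, 22]);
translate([274, 326, 670]) cube([615, 337, 22]);
translate([274, 326, 1005]) cube([615, 337, 22]);
translate([274, 326, 1340]) cube([615, 337, 22]);


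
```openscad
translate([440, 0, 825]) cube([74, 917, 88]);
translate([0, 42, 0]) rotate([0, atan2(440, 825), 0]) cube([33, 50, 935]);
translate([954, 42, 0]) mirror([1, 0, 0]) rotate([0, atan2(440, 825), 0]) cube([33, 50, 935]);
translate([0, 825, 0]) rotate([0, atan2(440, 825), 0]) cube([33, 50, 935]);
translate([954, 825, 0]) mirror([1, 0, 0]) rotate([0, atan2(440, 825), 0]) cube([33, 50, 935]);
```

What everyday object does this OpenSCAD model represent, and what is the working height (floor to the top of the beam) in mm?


A sawhorse. The overall height is 913 mm.

A beam across two mirrored pairs of raked legs — a sawhorse. The beam's underside is at z = 825 (matching the legs' vertical rise in atan2(440, 825)) and the beam is 88 mm tall, so its top is at 825 + 88 = 913 mm. The raked legs top out at the beam's underside, so that is the highest point.


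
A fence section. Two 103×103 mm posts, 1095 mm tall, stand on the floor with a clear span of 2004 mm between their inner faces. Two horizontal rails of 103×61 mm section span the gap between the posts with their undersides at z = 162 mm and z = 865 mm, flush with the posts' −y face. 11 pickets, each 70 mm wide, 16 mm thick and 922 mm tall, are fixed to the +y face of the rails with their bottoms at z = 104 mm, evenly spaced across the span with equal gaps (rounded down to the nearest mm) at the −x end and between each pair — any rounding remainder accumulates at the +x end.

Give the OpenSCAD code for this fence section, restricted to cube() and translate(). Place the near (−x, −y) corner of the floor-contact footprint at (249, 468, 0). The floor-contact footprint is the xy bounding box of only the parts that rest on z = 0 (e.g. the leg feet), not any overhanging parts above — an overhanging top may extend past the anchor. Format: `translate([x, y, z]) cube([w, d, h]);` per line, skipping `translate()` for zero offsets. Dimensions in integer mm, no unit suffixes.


translate([249, 468, 0]) cube([103, 103, 1095]);
translate([2356, 468, 0]) cube([103, 103, 1095]);
translate([352, 468, 162]) cube([2004, 103, 61]);
translate([352, 468, 865]) cube([2004, 103, 61]);
translate([454, 571, 104]) cube([70, 16, 922]);
translate([626, 571, 104]) cube([70, 16, 922]);
translate([798, 571, 104]) cube([70, 16, 922]);
translate([970, 571, 104]) cube([70, 16, 922]);
translate([1142, 571, 104]) cube([70, 16, 922]);
translate([1314, 571, 104]) cube([70, 16, 922]);
translate([1486, 571, 104]) cube([70, 16, 922]);
translate([1658, 571, 104]) cube([70, 16, 922]);
translate([1830, 571, 104]) cube([70, 16, 922]);
translate([2002, 571, 104]) cube([70, 16, 922]);
translate([2174, 571, 104]) cube([70, 16, 922]);


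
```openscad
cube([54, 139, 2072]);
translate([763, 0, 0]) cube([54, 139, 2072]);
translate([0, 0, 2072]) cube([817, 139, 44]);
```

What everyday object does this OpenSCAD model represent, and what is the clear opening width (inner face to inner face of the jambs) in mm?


A door frame. The clear opening width is 709 mm.

Two 2072 mm tall posts with a header on top — a door frame. The left jamb is 54 mm wide at x = 0; the right jamb starts at x = 763. The clear opening is 763 − 54 = 709 mm.


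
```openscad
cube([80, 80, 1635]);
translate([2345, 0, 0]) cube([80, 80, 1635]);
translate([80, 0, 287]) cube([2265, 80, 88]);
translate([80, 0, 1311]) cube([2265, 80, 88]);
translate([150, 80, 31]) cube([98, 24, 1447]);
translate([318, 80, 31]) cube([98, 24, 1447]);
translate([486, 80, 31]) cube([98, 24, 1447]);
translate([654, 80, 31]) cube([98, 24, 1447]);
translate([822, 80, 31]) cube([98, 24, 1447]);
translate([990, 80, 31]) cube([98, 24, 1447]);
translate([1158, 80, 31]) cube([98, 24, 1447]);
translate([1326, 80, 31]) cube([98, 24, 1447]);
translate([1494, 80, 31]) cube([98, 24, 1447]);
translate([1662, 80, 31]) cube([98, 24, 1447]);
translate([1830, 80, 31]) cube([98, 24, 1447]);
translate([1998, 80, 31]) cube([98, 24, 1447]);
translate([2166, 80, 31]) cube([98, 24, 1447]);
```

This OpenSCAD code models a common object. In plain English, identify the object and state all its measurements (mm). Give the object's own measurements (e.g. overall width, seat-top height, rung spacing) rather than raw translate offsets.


A fence section. Two 80×80 mm posts, 1635 mm tall, stand on the floor with a clear span of 2265 mm between their inner faces. Two horizontal rails of 80×88 mm section span the gap between the posts with their undersides at z = 287 mm and z = 1311 mm, flush with the posts' −y face. 13 pickets, each 98 mm wide, 24 mm thick and 1447 mm tall, are fixed to the +y face of the rails with their bottoms at z = 31 mm, spaced across the span with a 70 mm gap after the −x post and between neighbouring pickets, with 81 mm left before the +x post.


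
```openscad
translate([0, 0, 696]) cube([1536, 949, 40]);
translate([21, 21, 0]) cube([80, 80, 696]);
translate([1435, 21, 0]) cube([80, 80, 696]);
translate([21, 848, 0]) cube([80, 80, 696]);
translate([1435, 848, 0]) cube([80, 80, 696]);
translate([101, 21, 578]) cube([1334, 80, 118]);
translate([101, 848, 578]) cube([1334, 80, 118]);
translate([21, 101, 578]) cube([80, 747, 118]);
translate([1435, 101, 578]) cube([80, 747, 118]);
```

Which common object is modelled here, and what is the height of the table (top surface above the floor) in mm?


A table. The table height is 736 mm.

A 1536×949×40 slab sits at z = 696 on four 80 mm square posts — a table. The top surface is at 696 + 40 = 736 mm.


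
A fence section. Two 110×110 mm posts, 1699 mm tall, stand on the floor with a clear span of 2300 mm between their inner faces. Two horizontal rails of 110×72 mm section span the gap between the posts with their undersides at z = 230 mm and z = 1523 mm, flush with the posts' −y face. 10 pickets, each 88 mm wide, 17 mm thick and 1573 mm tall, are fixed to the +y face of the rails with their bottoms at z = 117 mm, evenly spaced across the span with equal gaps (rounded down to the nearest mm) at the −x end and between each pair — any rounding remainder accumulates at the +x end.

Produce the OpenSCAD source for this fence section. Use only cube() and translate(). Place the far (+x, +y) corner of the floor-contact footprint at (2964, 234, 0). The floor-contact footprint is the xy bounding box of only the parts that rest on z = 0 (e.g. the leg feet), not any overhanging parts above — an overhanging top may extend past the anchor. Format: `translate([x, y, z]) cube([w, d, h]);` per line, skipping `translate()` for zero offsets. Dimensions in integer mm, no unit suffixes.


translate([444, 124, 0]) cube([110, 110, 1699]);
translate([2854, 124, 0]) cube([110, 110, 1699]);
translate([554, 124, 230]) cube([2300, 110, 72]);
translate([554, 124, 1523]) cube([2300, 110, 72]);
translate([683, 234, 117]) cube([88, 17, 1573]);
translate([900, 234, 117]) cube([88, 17, 1573]);
translate([1117, 234, 117]) cube([88, 17, 1573]);
translate([1334, 234, 117]) cube([88, 17, 1573]);
translate([1551, 234, 117]) cube([88, 17, 1573]);
translate([1768, 234, 117]) cube([88, 17, 1573]);
translate([1985, 234, 117]) cube([88, 17, 1573]);
translate([2202, 234, 117]) cube([88, 17, 1573]);
translate([2419, 234, 117]) cube([88, 17, 1573]);
translate([2636, 234, 117]) cube([88, 17, 1573]);


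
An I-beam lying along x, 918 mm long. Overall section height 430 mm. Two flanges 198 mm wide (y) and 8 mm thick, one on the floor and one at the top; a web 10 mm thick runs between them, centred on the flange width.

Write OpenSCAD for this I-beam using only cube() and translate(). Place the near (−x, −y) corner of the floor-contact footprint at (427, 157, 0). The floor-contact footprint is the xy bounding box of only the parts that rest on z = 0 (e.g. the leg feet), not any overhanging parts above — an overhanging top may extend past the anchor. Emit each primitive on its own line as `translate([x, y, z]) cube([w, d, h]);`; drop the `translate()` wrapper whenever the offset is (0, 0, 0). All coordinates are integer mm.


translate([427, 157, 0]) cube([918, 198, 8]);
translate([427, 251, 8]) cube([918, 10, 414]);
translate([427, 157, 422]) cube([918, 198, 8]);
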